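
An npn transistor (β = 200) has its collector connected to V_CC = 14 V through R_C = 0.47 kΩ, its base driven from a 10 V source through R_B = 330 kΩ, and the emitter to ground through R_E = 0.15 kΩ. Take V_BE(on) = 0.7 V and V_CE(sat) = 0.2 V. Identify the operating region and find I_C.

active; I_C ≈ 5.2 mA

Assume active. Base-emitter loop: I_B = (V_BB − V_BE)/(R_B + (β+1)R_E) = (10 − 0.7)/(330 + 201×0.15) = 0.0258 mA.
I_C = β·I_B = 200×0.0258 = 5.16 mA.
V_CE = V_CC − I_C·R_C − I_E·R_E = 14 − 5.16×0.47 − 5.19×0.15 = 10.8 V > V_CE(sat), so the active-region assumption holds.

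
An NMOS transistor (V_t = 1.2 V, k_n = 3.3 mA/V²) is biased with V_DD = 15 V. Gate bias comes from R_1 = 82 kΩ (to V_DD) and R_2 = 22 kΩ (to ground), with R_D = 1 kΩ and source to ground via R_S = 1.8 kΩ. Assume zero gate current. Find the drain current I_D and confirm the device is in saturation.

V_G = V_DD·R_2/(R_1+R_2) = 15×22/104 = 3.17 V.
Assume saturation: I_D = (k_n/2)(V_GS − V_t)² with V_GS = V_G − I_D·R_S = 3.17 − 1.8·I_D.
Substituting gives 5.35·I_D² − 12.7·I_D + 6.42 = 0, with roots I_D = 0.727 or 1.65 mA.
The root I_D = 1.65 mA gives V_GS = 0.199 V ≤ V_t, so take I_D = 0.727 mA.
Then V_GS = 1.86 V and V_DS = V_DD − I_D(R_D+R_S) = 15 − 0.727×2.8 = 13 V.
Saturation requires V_DS ≥ V_GS − V_t = 0.664 V; 13 ≥ 0.664 ✓.

I_D ≈ 0.73 mA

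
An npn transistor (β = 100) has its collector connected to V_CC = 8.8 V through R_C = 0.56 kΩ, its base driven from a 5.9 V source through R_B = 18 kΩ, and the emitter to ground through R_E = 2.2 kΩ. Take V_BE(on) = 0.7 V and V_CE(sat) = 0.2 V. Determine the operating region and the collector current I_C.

Assume active. Base-emitter loop: I_B = (V_BB − V_BE)/(R_B + (β+1)R_E) = (5.9 − 0.7)/(18 + 101×2.2) = 0.0216 mA.
I_C = β·I_B = 100×0.0216 = 2.16 mA.
V_CE = V_CC − I_C·R_C − I_E·R_E = 8.8 − 2.16×0.56 − 2.19×2.2 = 2.78 V > V_CE(sat), so the active-region assumption holds.

active; I_C ≈ 2.2 mA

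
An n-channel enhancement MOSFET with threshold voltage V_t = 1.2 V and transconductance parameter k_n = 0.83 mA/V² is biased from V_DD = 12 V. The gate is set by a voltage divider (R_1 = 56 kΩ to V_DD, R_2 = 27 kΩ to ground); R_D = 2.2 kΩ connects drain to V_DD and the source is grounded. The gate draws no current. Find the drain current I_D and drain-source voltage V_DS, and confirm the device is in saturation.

V_G = V_DD·R_2/(R_1+R_2) = 12×27/83 = 3.9 V. With the source grounded, V_GS = V_G = 3.9 V.
Assume saturation: I_D = (k_n/2)(V_GS − V_t)² = (0.83/2)×(3.9 − 1.2)² = 0.415×2.7² = 3.03 mA.
V_DS = V_DD − I_D·R_D = 12 − 3.03×2.2 = 5.33 V.
Saturation requires V_DS ≥ V_GS − V_t = 2.7 V; 5.33 ≥ 2.7 ✓.

I_D ≈ 3 mA, V_DS ≈ 5.3 V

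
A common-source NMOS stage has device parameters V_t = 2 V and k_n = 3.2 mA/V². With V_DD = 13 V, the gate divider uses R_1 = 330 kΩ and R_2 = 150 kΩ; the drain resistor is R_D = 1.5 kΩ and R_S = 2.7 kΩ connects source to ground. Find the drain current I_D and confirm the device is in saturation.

V_G = V_DD·R_2/(R_1+R_2) = 13×150/480 = 4.06 V.
Assume saturation: I_D = (k_n/2)(V_GS − V_t)² with V_GS = V_G − I_D·R_S = 4.06 − 2.7·I_D.
Substituting gives 11.7·I_D² − 18.8·I_D + 6.81 = 0, with roots I_D = 0.547 or 1.07 mA.
The root I_D = 1.07 mA gives V_GS = 1.18 V ≤ V_t, so take I_D = 0.547 mA.
Then V_GS = 2.58 V and V_DS = V_DD − I_D(R_D+R_S) = 13 − 0.547×4.2 = 10.7 V.
Saturation requires V_DS ≥ V_GS − V_t = 0.585 V; 10.7 ≥ 0.585 ✓.

I_D ≈ 0.55 mA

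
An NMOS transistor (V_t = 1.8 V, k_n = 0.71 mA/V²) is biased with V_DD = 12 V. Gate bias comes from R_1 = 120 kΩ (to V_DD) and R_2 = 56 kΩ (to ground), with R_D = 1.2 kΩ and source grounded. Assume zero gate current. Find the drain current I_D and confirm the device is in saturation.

I_D ≈ 1.4 mA

V_G = V_DD·R_2/(R_1+R_2) = 12×56/176 = 3.82 V. With the source grounded, V_GS = V_G = 3.82 V.
Assume saturation: I_D = (k_n/2)(V_GS − V_t)² = (0.71/2)×(3.82 − 1.8)² = 0.355×2.02² = 1.45 mA.
V_DS = V_DD − I_D·R_D = 12 − 1.45×1.2 = 10.3 V.
Saturation requires V_DS ≥ V_GS − V_t = 2.02 V; 10.3 ≥ 2.02 ✓.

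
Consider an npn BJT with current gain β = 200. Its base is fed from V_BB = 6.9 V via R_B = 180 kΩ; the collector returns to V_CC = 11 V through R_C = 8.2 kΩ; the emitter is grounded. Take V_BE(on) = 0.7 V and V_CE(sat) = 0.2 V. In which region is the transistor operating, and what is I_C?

Assume active: I_B = (6.9 − 0.7)/180 = 0.0344 mA, giving I_C = β·I_B = 6.89 mA.
But then V_CE = 11 − 6.89×8.2 = -45.5 V < V_CE(sat) = 0.2 V — impossible in the active region.
So the transistor is saturated. With V_CE = 0.2 V, I_C = (V_CC − 0.2)/R_C = 10.8/8.2 = 1.32 mA.
Check: β·I_B = 6.89 mA > I_C = 1.32 mA, confirming saturation.

saturation; I_C ≈ 1.3 mA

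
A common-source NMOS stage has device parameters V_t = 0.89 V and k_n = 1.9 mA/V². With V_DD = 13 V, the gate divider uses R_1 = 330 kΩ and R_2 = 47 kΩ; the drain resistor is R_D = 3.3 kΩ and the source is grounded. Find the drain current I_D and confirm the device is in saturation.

V_G = V_DD·R_2/(R_1+R_2) = 13×47/377 = 1.62 V. With the source grounded, V_GS = V_G = 1.62 V.
Assume saturation: I_D = (k_n/2)(V_GS − V_t)² = (1.9/2)×(1.62 − 0.89)² = 0.95×0.731² = 0.507 mA.
V_DS = V_DD − I_D·R_D = 13 − 0.507×3.3 = 11.3 V.
Saturation requires V_DS ≥ V_GS − V_t = 0.731 V; 11.3 ≥ 0.731 ✓.

I_D ≈ 0.51 mA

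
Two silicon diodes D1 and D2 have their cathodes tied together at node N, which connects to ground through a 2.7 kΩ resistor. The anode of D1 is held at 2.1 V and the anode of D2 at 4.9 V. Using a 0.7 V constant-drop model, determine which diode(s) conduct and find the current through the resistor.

Only D2 conducts; I_R ≈ 1.6 mA

Assume both conduct. Then node N would need to be at both 2.1−0.7 = 1.4 V and 4.9−0.7 = 4.2 V, which is impossible.
Assume only D2 conducts: V_N = 4.9 − 0.7 = 4.2 V, so I_R = 4.2/2.7 = 1.56 mA.
Check D1: its anode-to-cathode voltage is 2.1 − 4.2 = -2.1 V < 0.7 V, so it is off. The assumption is consistent.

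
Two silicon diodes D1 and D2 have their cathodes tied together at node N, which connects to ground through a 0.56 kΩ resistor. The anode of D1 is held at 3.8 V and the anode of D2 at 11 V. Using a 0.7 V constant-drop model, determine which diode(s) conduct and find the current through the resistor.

Only D2 conducts; I_R ≈ 18 mA

Assume both conduct. Then node N would need to be at both 3.8−0.7 = 3.1 V and 11−0.7 = 10.3 V, which is impossible.
Assume only D2 conducts: V_N = 11 − 0.7 = 10.3 V, so I_R = 10.3/0.56 = 18.4 mA.
Check D1: its anode-to-cathode voltage is 3.8 − 10.3 = -6.5 V < 0.7 V, so it is off. The assumption is consistent.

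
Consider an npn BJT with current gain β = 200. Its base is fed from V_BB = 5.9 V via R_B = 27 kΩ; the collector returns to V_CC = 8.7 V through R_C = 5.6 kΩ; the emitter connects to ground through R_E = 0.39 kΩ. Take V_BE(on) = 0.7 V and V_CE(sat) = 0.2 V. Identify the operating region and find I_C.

Assume active: I_B = (5.9 − 0.7)/(27 + 201×0.39) = 0.0493 mA, I_C = β·I_B = 9.87 mA.
Then V_CE = 8.7 − 9.87×5.6 − 9.92×0.39 = -50.4 V < 0.2 V — the active assumption fails.
Re-solve with V_CE = 0.2 V. KCL at the emitter: V_E/R_E = (V_BB−0.7−V_E)/R_B + (V_CC−0.2−V_E)/R_C, giving V_E = 0.615 V.
I_C = (V_CC − 0.2 − V_E)/R_C = (8.5 − 0.615)/5.6 = 1.41 mA.
Check: I_B = (5.2 − 0.615)/27 = 0.17 mA, and β·I_B = 34 mA > I_C, confirming saturation.

saturation; I_C ≈ 1.4 mA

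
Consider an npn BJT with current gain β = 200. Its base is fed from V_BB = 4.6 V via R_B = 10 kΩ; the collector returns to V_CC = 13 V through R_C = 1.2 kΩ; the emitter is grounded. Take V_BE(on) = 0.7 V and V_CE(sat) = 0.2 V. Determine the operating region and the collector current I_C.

Assume active: I_B = (4.6 − 0.7)/10 = 0.39 mA, giving I_C = β·I_B = 78 mA.
But then V_CE = 13 − 78×1.2 = -80.6 V < V_CE(sat) = 0.2 V — impossible in the active region.
So the transistor is saturated. With V_CE = 0.2 V, I_C = (V_CC − 0.2)/R_C = 12.8/1.2 = 10.7 mA.
Check: β·I_B = 78 mA > I_C = 10.7 mA, confirming saturation.

saturation; I_C ≈ 11 mA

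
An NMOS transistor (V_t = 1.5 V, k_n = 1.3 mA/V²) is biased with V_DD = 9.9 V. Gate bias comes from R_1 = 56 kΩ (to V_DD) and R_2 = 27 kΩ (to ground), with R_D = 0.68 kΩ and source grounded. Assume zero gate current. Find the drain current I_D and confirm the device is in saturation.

I_D ≈ 1.9 mA

V_G = V_DD·R_2/(R_1+R_2) = 9.9×27/83 = 3.22 V. With the source grounded, V_GS = V_G = 3.22 V.
Assume saturation: I_D = (k_n/2)(V_GS − V_t)² = (1.3/2)×(3.22 − 1.5)² = 0.65×1.72² = 1.92 mA.
V_DS = V_DD − I_D·R_D = 9.9 − 1.92×0.68 = 8.59 V.
Saturation requires V_DS ≥ V_GS − V_t = 1.72 V; 8.59 ≥ 1.72 ✓.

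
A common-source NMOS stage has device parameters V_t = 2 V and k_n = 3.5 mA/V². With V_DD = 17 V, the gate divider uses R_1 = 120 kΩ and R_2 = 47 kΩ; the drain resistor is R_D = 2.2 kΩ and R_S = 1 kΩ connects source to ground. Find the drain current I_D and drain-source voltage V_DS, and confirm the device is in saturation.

I_D ≈ 1.8 mA, V_DS ≈ 11 V

V_G = V_DD·R_2/(R_1+R_2) = 17×47/167 = 4.78 V.
Assume saturation: I_D = (k_n/2)(V_GS − V_t)² with V_GS = V_G − I_D·R_S = 4.78 − 1·I_D.
Substituting gives 1.75·I_D² − 10.7·I_D + 13.6 = 0, with roots I_D = 1.78 or 4.36 mA.
The root I_D = 4.36 mA gives V_GS = 0.421 V ≤ V_t, so take I_D = 1.78 mA.
Then V_GS = 3.01 V and V_DS = V_DD − I_D(R_D+R_S) = 17 − 1.78×3.2 = 11.3 V.
Saturation requires V_DS ≥ V_GS − V_t = 1.01 V; 11.3 ≥ 1.01 ✓.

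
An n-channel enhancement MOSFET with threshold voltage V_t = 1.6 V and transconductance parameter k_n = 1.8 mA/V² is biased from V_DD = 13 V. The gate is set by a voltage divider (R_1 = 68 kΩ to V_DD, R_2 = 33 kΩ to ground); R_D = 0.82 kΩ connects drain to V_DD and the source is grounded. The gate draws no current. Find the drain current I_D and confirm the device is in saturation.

I_D ≈ 6.3 mA

V_G = V_DD·R_2/(R_1+R_2) = 13×33/101 = 4.25 V. With the source grounded, V_GS = V_G = 4.25 V.
Assume saturation: I_D = (k_n/2)(V_GS − V_t)² = (1.8/2)×(4.25 − 1.6)² = 0.9×2.65² = 6.31 mA.
V_DS = V_DD − I_D·R_D = 13 − 6.31×0.82 = 7.83 V.
Saturation requires V_DS ≥ V_GS − V_t = 2.65 V; 7.83 ≥ 2.65 ✓.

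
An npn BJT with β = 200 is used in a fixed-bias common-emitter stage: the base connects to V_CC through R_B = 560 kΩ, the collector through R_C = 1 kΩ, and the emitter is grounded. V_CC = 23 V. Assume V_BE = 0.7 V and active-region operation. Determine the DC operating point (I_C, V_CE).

Base loop: V_CC = I_B·R_B + V_BE, so I_B = (23 − 0.7)/560 kΩ = 0.0398 mA.
In the active region I_C = β·I_B = 200 × 0.0398 = 7.96 mA.
Collector loop: V_CE = V_CC − I_C·R_C = 23 − 7.96×1 = 15 V.
Since V_CE = 15 V > V_CE(sat) ≈ 0.2 V, the transistor is in the active region as assumed.

I_C ≈ 8 mA, V_CE ≈ 15 V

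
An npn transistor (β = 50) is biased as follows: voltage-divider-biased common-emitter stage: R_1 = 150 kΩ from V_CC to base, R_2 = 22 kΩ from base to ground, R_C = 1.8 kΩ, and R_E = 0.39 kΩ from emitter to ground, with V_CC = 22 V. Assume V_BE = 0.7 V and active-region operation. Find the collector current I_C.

I_C ≈ 2.7 mA

Thevenize the base divider: V_Th = V_CC·R_2/(R_1+R_2) = 22×22/172 = 2.81 V, R_Th = R_1‖R_2 = 19.2 kΩ.
Base-emitter loop: V_Th = I_B·R_Th + V_BE + (β+1)I_B·R_E, so I_B = (2.81 − 0.7) / (19.2 + 51×0.39) = 0.0541 mA.
I_C = β·I_B = 50×0.0541 = 2.7 mA, and I_E = (β+1)I_B = 2.76 mA.
V_CE = V_CC − I_C·R_C − I_E·R_E = 22 − 2.7×1.8 − 2.76×0.39 = 16.1 V.
V_CE = 16.1 V > 0.2 V confirms active-region operation.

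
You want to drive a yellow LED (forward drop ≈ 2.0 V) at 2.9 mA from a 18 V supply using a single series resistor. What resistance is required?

R ≈ 5.5 kΩ

The resistor drops V_S − V_D = 18 − 2.0 = 16 V at 2.9 mA.
R = 16 V / 2.9 mA = 5.52 kΩ.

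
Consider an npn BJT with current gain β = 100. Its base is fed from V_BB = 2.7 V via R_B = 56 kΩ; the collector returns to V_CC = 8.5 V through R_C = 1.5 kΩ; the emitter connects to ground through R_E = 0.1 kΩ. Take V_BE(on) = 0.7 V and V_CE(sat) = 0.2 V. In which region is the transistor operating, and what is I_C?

active; I_C ≈ 3 mA

Assume active. Base-emitter loop: I_B = (V_BB − V_BE)/(R_B + (β+1)R_E) = (2.7 − 0.7)/(56 + 101×0.1) = 0.0303 mA.
I_C = β·I_B = 100×0.0303 = 3.03 mA.
V_CE = V_CC − I_C·R_C − I_E·R_E = 8.5 − 3.03×1.5 − 3.06×0.1 = 3.66 V > V_CE(sat), so the active-region assumption holds.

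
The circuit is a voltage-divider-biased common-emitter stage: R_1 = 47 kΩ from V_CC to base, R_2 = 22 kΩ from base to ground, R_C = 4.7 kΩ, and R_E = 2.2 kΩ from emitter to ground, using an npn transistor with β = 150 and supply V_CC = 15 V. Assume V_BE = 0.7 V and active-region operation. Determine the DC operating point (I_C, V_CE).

Thevenize the base divider: V_Th = V_CC·R_2/(R_1+R_2) = 15×22/69 = 4.78 V, R_Th = R_1‖R_2 = 15 kΩ.
Base-emitter loop: V_Th = I_B·R_Th + V_BE + (β+1)I_B·R_E, so I_B = (4.78 − 0.7) / (15 + 151×2.2) = 0.0118 mA.
I_C = β·I_B = 150×0.0118 = 1.76 mA, and I_E = (β+1)I_B = 1.78 mA.
V_CE = V_CC − I_C·R_C − I_E·R_E = 15 − 1.76×4.7 − 1.78×2.2 = 2.8 V.
V_CE = 2.8 V > 0.2 V confirms active-region operation.

I_C ≈ 1.8 mA, V_CE ≈ 2.8 V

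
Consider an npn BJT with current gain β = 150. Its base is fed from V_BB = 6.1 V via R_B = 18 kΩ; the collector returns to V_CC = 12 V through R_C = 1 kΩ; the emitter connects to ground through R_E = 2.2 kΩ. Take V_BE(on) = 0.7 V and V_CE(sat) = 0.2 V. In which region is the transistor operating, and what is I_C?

active; I_C ≈ 2.3 mA

Assume active. Base-emitter loop: I_B = (V_BB − V_BE)/(R_B + (β+1)R_E) = (6.1 − 0.7)/(18 + 151×2.2) = 0.0154 mA.
I_C = β·I_B = 150×0.0154 = 2.31 mA.
V_CE = V_CC − I_C·R_C − I_E·R_E = 12 − 2.31×1 − 2.33×2.2 = 4.56 V > V_CE(sat), so the active-region assumption holds.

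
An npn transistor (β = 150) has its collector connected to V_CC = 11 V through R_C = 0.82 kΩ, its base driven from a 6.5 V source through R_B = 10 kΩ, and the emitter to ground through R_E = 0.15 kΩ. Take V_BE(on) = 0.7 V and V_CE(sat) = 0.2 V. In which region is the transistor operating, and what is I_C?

Assume active: I_B = (6.5 − 0.7)/(10 + 151×0.15) = 0.178 mA, I_C = β·I_B = 26.6 mA.
Then V_CE = 11 − 26.6×0.82 − 26.8×0.15 = -14.9 V < 0.2 V — the active assumption fails.
Re-solve with V_CE = 0.2 V. KCL at the emitter: V_E/R_E = (V_BB−0.7−V_E)/R_B + (V_CC−0.2−V_E)/R_C, giving V_E = 1.72 V.
I_C = (V_CC − 0.2 − V_E)/R_C = (10.8 − 1.72)/0.82 = 11.1 mA.
Check: I_B = (5.8 − 1.72)/10 = 0.408 mA, and β·I_B = 61.2 mA > I_C, confirming saturation.

saturation; I_C ≈ 11 mA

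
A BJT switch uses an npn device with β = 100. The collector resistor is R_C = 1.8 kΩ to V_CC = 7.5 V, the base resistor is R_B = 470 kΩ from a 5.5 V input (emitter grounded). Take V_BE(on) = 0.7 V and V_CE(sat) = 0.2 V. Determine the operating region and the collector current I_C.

active; I_C ≈ 1 mA

Assume active. Base-emitter loop: I_B = (V_BB − V_BE)/R_B = (5.5 − 0.7)/470 = 0.0102 mA.
I_C = β·I_B = 100×0.0102 = 1.02 mA.
V_CE = V_CC − I_C·R_C = 7.5 − 1.02×1.8 = 5.66 V > V_CE(sat), so the active-region assumption holds.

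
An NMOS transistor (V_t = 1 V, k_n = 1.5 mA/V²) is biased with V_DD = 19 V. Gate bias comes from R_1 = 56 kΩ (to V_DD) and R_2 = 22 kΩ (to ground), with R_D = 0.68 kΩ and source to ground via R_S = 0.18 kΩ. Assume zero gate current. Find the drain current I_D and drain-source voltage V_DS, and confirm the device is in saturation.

V_G = V_DD·R_2/(R_1+R_2) = 19×22/78 = 5.36 V.
Assume saturation: I_D = (k_n/2)(V_GS − V_t)² with V_GS = V_G − I_D·R_S = 5.36 − 0.18·I_D.
Substituting gives 0.0243·I_D² − 2.18·I_D + 14.3 = 0, with roots I_D = 7.11 or 82.5 mA.
The root I_D = 82.5 mA gives V_GS = -9.49 V ≤ V_t, so take I_D = 7.11 mA.
Then V_GS = 4.08 V and V_DS = V_DD − I_D(R_D+R_S) = 19 − 7.11×0.86 = 12.9 V.
Saturation requires V_DS ≥ V_GS − V_t = 3.08 V; 12.9 ≥ 3.08 ✓.

I_D ≈ 7.1 mA, V_DS ≈ 13 V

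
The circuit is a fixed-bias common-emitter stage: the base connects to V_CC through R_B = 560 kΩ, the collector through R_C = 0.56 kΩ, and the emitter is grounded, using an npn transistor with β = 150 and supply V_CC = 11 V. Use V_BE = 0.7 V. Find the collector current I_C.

I_C ≈ 2.8 mA

Base loop: V_CC = I_B·R_B + V_BE, so I_B = (11 − 0.7)/560 kΩ = 0.0184 mA.
In the active region I_C = β·I_B = 150 × 0.0184 = 2.76 mA.
Collector loop: V_CE = V_CC − I_C·R_C = 11 − 2.76×0.56 = 9.46 V.
Since V_CE = 9.46 V > V_CE(sat) ≈ 0.2 V, the transistor is in the active region as assumed.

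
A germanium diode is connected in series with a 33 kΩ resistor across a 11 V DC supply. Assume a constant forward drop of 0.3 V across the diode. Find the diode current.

I ≈ 0.32 mA

KVL around the loop: 11 = V_D + I·R = 0.3 + I × 33 kΩ.
So I = (11 − 0.3) / 33 kΩ = 10.7 / 33 = 0.324 mA.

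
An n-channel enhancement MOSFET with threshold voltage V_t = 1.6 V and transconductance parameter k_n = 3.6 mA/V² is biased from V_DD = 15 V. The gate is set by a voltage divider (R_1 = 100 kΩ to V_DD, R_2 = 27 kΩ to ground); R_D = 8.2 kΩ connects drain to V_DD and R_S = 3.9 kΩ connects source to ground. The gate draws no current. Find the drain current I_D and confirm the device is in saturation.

I_D ≈ 0.3 mA

V_G = V_DD·R_2/(R_1+R_2) = 15×27/127 = 3.19 V.
Assume saturation: I_D = (k_n/2)(V_GS − V_t)² with V_GS = V_G − I_D·R_S = 3.19 − 3.9·I_D.
Substituting gives 27.4·I_D² − 23.3·I_D + 4.54 = 0, with roots I_D = 0.302 or 0.549 mA.
The root I_D = 0.549 mA gives V_GS = 1.05 V ≤ V_t, so take I_D = 0.302 mA.
Then V_GS = 2.01 V and V_DS = V_DD − I_D(R_D+R_S) = 15 − 0.302×12.1 = 11.3 V.
Saturation requires V_DS ≥ V_GS − V_t = 0.41 V; 11.3 ≥ 0.41 ✓.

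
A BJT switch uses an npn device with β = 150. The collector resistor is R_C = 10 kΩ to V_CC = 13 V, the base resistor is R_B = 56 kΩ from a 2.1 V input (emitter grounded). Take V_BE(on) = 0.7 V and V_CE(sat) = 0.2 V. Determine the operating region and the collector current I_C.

saturation; I_C ≈ 1.3 mA

Assume active: I_B = (2.1 − 0.7)/56 = 0.025 mA, giving I_C = β·I_B = 3.75 mA.
But then V_CE = 13 − 3.75×10 = -24.5 V < V_CE(sat) = 0.2 V — impossible in the active region.
So the transistor is saturated. With V_CE = 0.2 V, I_C = (V_CC − 0.2)/R_C = 12.8/10 = 1.28 mA.
Check: β·I_B = 3.75 mA > I_C = 1.28 mA, confirming saturation.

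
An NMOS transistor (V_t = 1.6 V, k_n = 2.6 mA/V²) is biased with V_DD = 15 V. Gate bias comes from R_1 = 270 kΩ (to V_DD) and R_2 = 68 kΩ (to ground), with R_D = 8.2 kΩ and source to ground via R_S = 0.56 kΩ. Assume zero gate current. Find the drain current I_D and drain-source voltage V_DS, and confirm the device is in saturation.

V_G = V_DD·R_2/(R_1+R_2) = 15×68/338 = 3.02 V.
Assume saturation: I_D = (k_n/2)(V_GS − V_t)² with V_GS = V_G − I_D·R_S = 3.02 − 0.56·I_D.
Substituting gives 0.408·I_D² − 3.06·I_D + 2.61 = 0, with roots I_D = 0.981 or 6.54 mA.
The root I_D = 6.54 mA gives V_GS = -0.642 V ≤ V_t, so take I_D = 0.981 mA.
Then V_GS = 2.47 V and V_DS = V_DD − I_D(R_D+R_S) = 15 − 0.981×8.76 = 6.41 V.
Saturation requires V_DS ≥ V_GS − V_t = 0.869 V; 6.41 ≥ 0.869 ✓.

I_D ≈ 0.98 mA, V_DS ≈ 6.4 V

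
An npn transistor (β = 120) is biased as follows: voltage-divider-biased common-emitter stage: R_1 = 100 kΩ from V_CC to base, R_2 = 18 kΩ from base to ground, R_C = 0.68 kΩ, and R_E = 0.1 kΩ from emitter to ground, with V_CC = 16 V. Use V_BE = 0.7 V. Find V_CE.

V_CE ≈ 10 V

Thevenize the base divider: V_Th = V_CC·R_2/(R_1+R_2) = 16×18/118 = 2.44 V, R_Th = R_1‖R_2 = 15.3 kΩ.
Base-emitter loop: V_Th = I_B·R_Th + V_BE + (β+1)I_B·R_E, so I_B = (2.44 − 0.7) / (15.3 + 121×0.1) = 0.0636 mA.
I_C = β·I_B = 120×0.0636 = 7.64 mA, and I_E = (β+1)I_B = 7.7 mA.
V_CE = V_CC − I_C·R_C − I_E·R_E = 16 − 7.64×0.68 − 7.7×0.1 = 10 V.
V_CE = 10 V > 0.2 V confirms active-region operation.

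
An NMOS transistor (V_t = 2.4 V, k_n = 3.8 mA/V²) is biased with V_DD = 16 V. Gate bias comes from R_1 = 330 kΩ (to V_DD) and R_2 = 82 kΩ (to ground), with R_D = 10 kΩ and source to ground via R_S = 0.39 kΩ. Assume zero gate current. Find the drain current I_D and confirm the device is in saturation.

I_D ≈ 0.59 mA

V_G = V_DD·R_2/(R_1+R_2) = 16×82/412 = 3.18 V.
Assume saturation: I_D = (k_n/2)(V_GS − V_t)² with V_GS = V_G − I_D·R_S = 3.18 − 0.39·I_D.
Substituting gives 0.289·I_D² − 2.16·I_D + 1.17 = 0, with roots I_D = 0.587 or 6.9 mA.
The root I_D = 6.9 mA gives V_GS = 0.495 V ≤ V_t, so take I_D = 0.587 mA.
Then V_GS = 2.96 V and V_DS = V_DD − I_D(R_D+R_S) = 16 − 0.587×10.4 = 9.9 V.
Saturation requires V_DS ≥ V_GS − V_t = 0.556 V; 9.9 ≥ 0.556 ✓.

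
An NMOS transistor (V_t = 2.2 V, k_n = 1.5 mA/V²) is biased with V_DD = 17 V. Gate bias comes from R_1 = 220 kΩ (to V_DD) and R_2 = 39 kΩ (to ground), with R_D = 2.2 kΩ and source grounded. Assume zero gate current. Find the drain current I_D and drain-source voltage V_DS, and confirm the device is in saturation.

I_D ≈ 0.097 mA, V_DS ≈ 17 V

V_G = V_DD·R_2/(R_1+R_2) = 17×39/259 = 2.56 V. With the source grounded, V_GS = V_G = 2.56 V.
Assume saturation: I_D = (k_n/2)(V_GS − V_t)² = (1.5/2)×(2.56 − 2.2)² = 0.75×0.36² = 0.0971 mA.
V_DS = V_DD − I_D·R_D = 17 − 0.0971×2.2 = 16.8 V.
Saturation requires V_DS ≥ V_GS − V_t = 0.36 V; 16.8 ≥ 0.36 ✓.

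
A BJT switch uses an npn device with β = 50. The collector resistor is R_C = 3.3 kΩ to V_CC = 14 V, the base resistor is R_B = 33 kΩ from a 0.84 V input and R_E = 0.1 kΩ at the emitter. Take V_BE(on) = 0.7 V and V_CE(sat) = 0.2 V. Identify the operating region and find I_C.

Assume active. Base-emitter loop: I_B = (V_BB − V_BE)/(R_B + (β+1)R_E) = (0.84 − 0.7)/(33 + 51×0.1) = 0.00367 mA.
I_C = β·I_B = 50×0.00367 = 0.184 mA.
V_CE = V_CC − I_C·R_C − I_E·R_E = 14 − 0.184×3.3 − 0.187×0.1 = 13.4 V > V_CE(sat), so the active-region assumption holds.

active; I_C ≈ 0.18 mA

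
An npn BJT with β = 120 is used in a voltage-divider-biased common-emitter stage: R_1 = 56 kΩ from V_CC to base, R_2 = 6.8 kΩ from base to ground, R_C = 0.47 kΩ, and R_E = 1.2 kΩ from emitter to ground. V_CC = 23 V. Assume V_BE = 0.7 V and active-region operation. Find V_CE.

Thevenize the base divider: V_Th = V_CC·R_2/(R_1+R_2) = 23×6.8/62.8 = 2.49 V, R_Th = R_1‖R_2 = 6.06 kΩ.
Base-emitter loop: V_Th = I_B·R_Th + V_BE + (β+1)I_B·R_E, so I_B = (2.49 − 0.7) / (6.06 + 121×1.2) = 0.0118 mA.
I_C = β·I_B = 120×0.0118 = 1.42 mA, and I_E = (β+1)I_B = 1.43 mA.
V_CE = V_CC − I_C·R_C − I_E·R_E = 23 − 1.42×0.47 − 1.43×1.2 = 20.6 V.
V_CE = 20.6 V > 0.2 V confirms active-region operation.

V_CE ≈ 21 V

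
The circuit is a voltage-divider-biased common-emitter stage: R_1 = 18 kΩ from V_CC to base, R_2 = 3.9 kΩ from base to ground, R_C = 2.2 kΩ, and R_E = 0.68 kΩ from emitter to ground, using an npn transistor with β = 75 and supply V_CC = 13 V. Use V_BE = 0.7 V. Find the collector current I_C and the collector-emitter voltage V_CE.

Thevenize the base divider: V_Th = V_CC·R_2/(R_1+R_2) = 13×3.9/21.9 = 2.32 V, R_Th = R_1‖R_2 = 3.21 kΩ.
Base-emitter loop: V_Th = I_B·R_Th + V_BE + (β+1)I_B·R_E, so I_B = (2.32 − 0.7) / (3.21 + 76×0.68) = 0.0294 mA.
I_C = β·I_B = 75×0.0294 = 2.21 mA, and I_E = (β+1)I_B = 2.24 mA.
V_CE = V_CC − I_C·R_C − I_E·R_E = 13 − 2.21×2.2 − 2.24×0.68 = 6.62 V.
V_CE = 6.62 V > 0.2 V confirms active-region operation.

I_C ≈ 2.2 mA, V_CE ≈ 6.6 V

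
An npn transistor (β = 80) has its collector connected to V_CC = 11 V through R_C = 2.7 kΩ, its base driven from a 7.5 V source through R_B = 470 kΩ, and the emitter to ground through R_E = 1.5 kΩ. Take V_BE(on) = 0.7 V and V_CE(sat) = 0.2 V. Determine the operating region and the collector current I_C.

Assume active. Base-emitter loop: I_B = (V_BB − V_BE)/(R_B + (β+1)R_E) = (7.5 − 0.7)/(470 + 81×1.5) = 0.0115 mA.
I_C = β·I_B = 80×0.0115 = 0.92 mA.
V_CE = V_CC − I_C·R_C − I_E·R_E = 11 − 0.92×2.7 − 0.931×1.5 = 7.12 V > V_CE(sat), so the active-region assumption holds.

active; I_C ≈ 0.92 mA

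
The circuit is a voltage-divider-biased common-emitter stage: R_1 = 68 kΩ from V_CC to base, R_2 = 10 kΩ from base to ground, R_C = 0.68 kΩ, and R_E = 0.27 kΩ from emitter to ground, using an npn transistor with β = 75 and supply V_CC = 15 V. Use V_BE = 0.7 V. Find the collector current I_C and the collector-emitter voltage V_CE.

I_C ≈ 3.1 mA, V_CE ≈ 12 V

Thevenize the base divider: V_Th = V_CC·R_2/(R_1+R_2) = 15×10/78 = 1.92 V, R_Th = R_1‖R_2 = 8.72 kΩ.
Base-emitter loop: V_Th = I_B·R_Th + V_BE + (β+1)I_B·R_E, so I_B = (1.92 − 0.7) / (8.72 + 76×0.27) = 0.0418 mA.
I_C = β·I_B = 75×0.0418 = 3.14 mA, and I_E = (β+1)I_B = 3.18 mA.
V_CE = V_CC − I_C·R_C − I_E·R_E = 15 − 3.14×0.68 − 3.18×0.27 = 12 V.
V_CE = 12 V > 0.2 V confirms active-region operation.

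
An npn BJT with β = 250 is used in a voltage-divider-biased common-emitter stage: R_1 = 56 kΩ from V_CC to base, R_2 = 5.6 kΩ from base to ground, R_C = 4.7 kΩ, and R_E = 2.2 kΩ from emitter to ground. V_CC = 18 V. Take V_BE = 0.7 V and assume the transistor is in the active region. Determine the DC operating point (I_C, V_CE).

I_C ≈ 0.42 mA, V_CE ≈ 15 V

Thevenize the base divider: V_Th = V_CC·R_2/(R_1+R_2) = 18×5.6/61.6 = 1.64 V, R_Th = R_1‖R_2 = 5.09 kΩ.
Base-emitter loop: V_Th = I_B·R_Th + V_BE + (β+1)I_B·R_E, so I_B = (1.64 − 0.7) / (5.09 + 251×2.2) = 0.00168 mA.
I_C = β·I_B = 250×0.00168 = 0.42 mA, and I_E = (β+1)I_B = 0.422 mA.
V_CE = V_CC − I_C·R_C − I_E·R_E = 18 − 0.42×4.7 − 0.422×2.2 = 15.1 V.
V_CE = 15.1 V > 0.2 V confirms active-region operation.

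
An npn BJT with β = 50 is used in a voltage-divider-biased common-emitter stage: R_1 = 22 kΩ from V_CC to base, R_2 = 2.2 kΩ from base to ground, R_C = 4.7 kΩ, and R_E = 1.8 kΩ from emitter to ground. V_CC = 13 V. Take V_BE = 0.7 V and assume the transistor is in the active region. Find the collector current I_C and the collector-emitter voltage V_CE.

I_C ≈ 0.26 mA, V_CE ≈ 11 V

Thevenize the base divider: V_Th = V_CC·R_2/(R_1+R_2) = 13×2.2/24.2 = 1.18 V, R_Th = R_1‖R_2 = 2 kΩ.
Base-emitter loop: V_Th = I_B·R_Th + V_BE + (β+1)I_B·R_E, so I_B = (1.18 − 0.7) / (2 + 51×1.8) = 0.00514 mA.
I_C = β·I_B = 50×0.00514 = 0.257 mA, and I_E = (β+1)I_B = 0.262 mA.
V_CE = V_CC − I_C·R_C − I_E·R_E = 13 − 0.257×4.7 − 0.262×1.8 = 11.3 V.
V_CE = 11.3 V > 0.2 V confirms active-region operation.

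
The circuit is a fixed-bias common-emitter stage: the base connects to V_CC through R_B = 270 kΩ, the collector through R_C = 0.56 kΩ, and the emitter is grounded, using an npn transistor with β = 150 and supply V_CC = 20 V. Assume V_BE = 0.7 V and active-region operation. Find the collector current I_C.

I_C ≈ 11 mA

Base loop: V_CC = I_B·R_B + V_BE, so I_B = (20 − 0.7)/270 kΩ = 0.0715 mA.
In the active region I_C = β·I_B = 150 × 0.0715 = 10.7 mA.
Collector loop: V_CE = V_CC − I_C·R_C = 20 − 10.7×0.56 = 14 V.
Since V_CE = 14 V > V_CE(sat) ≈ 0.2 V, the transistor is in the active region as assumed.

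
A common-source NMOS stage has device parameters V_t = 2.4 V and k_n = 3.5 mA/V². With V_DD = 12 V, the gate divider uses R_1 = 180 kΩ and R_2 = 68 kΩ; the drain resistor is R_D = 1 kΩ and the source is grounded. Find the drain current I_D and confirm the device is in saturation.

V_G = V_DD·R_2/(R_1+R_2) = 12×68/248 = 3.29 V. With the source grounded, V_GS = V_G = 3.29 V.
Assume saturation: I_D = (k_n/2)(V_GS − V_t)² = (3.5/2)×(3.29 − 2.4)² = 1.75×0.89² = 1.39 mA.
V_DS = V_DD − I_D·R_D = 12 − 1.39×1 = 10.6 V.
Saturation requires V_DS ≥ V_GS − V_t = 0.89 V; 10.6 ≥ 0.89 ✓.

I_D ≈ 1.4 mA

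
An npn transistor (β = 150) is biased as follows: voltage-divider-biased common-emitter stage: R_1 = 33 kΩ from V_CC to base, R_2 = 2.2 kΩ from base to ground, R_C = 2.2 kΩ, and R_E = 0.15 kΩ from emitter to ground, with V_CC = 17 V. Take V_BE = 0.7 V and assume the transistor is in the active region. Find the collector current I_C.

Thevenize the base divider: V_Th = V_CC·R_2/(R_1+R_2) = 17×2.2/35.2 = 1.06 V, R_Th = R_1‖R_2 = 2.06 kΩ.
Base-emitter loop: V_Th = I_B·R_Th + V_BE + (β+1)I_B·R_E, so I_B = (1.06 − 0.7) / (2.06 + 151×0.15) = 0.0147 mA.
I_C = β·I_B = 150×0.0147 = 2.2 mA, and I_E = (β+1)I_B = 2.21 mA.
V_CE = V_CC − I_C·R_C − I_E·R_E = 17 − 2.2×2.2 − 2.21×0.15 = 11.8 V.
V_CE = 11.8 V > 0.2 V confirms active-region operation.

I_C ≈ 2.2 mA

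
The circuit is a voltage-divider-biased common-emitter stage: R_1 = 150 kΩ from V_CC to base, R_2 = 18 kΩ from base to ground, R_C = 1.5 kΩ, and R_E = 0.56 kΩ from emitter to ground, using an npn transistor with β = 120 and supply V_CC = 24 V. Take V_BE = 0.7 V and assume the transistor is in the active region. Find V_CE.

V_CE ≈ 18 V

Thevenize the base divider: V_Th = V_CC·R_2/(R_1+R_2) = 24×18/168 = 2.57 V, R_Th = R_1‖R_2 = 16.1 kΩ.
Base-emitter loop: V_Th = I_B·R_Th + V_BE + (β+1)I_B·R_E, so I_B = (2.57 − 0.7) / (16.1 + 121×0.56) = 0.0223 mA.
I_C = β·I_B = 120×0.0223 = 2.68 mA, and I_E = (β+1)I_B = 2.7 mA.
V_CE = V_CC − I_C·R_C − I_E·R_E = 24 − 2.68×1.5 − 2.7×0.56 = 18.5 V.
V_CE = 18.5 V > 0.2 V confirms active-region operation.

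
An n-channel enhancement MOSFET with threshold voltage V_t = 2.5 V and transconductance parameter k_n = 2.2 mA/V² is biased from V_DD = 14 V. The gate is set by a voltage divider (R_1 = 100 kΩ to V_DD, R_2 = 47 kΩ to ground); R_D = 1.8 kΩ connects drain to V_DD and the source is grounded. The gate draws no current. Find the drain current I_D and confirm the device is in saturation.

I_D ≈ 4.3 mA

V_G = V_DD·R_2/(R_1+R_2) = 14×47/147 = 4.48 V. With the source grounded, V_GS = V_G = 4.48 V.
Assume saturation: I_D = (k_n/2)(V_GS − V_t)² = (2.2/2)×(4.48 − 2.5)² = 1.1×1.98² = 4.3 mA.
V_DS = V_DD − I_D·R_D = 14 − 4.3×1.8 = 6.27 V.
Saturation requires V_DS ≥ V_GS − V_t = 1.98 V; 6.27 ≥ 1.98 ✓.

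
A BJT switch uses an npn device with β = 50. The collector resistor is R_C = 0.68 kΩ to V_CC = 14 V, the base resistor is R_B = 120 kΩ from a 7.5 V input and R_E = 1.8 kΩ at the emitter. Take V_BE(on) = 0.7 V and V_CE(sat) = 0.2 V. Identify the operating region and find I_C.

Assume active. Base-emitter loop: I_B = (V_BB − V_BE)/(R_B + (β+1)R_E) = (7.5 − 0.7)/(120 + 51×1.8) = 0.0321 mA.
I_C = β·I_B = 50×0.0321 = 1.61 mA.
V_CE = V_CC − I_C·R_C − I_E·R_E = 14 − 1.61×0.68 − 1.64×1.8 = 9.96 V > V_CE(sat), so the active-region assumption holds.

active; I_C ≈ 1.6 mA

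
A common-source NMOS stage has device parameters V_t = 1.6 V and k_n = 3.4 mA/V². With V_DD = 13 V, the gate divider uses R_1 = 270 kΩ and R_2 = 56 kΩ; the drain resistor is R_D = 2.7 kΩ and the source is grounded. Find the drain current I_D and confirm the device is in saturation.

I_D ≈ 0.68 mA

V_G = V_DD·R_2/(R_1+R_2) = 13×56/326 = 2.23 V. With the source grounded, V_GS = V_G = 2.23 V.
Assume saturation: I_D = (k_n/2)(V_GS − V_t)² = (3.4/2)×(2.23 − 1.6)² = 1.7×0.633² = 0.681 mA.
V_DS = V_DD − I_D·R_D = 13 − 0.681×2.7 = 11.2 V.
Saturation requires V_DS ≥ V_GS − V_t = 0.633 V; 11.2 ≥ 0.633 ✓.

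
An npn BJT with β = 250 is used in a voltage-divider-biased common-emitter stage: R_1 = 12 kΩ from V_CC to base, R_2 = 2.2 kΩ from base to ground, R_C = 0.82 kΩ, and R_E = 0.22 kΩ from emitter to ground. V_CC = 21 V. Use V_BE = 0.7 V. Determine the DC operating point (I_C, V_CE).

I_C ≈ 11 mA, V_CE ≈ 9.4 V

Thevenize the base divider: V_Th = V_CC·R_2/(R_1+R_2) = 21×2.2/14.2 = 3.25 V, R_Th = R_1‖R_2 = 1.86 kΩ.
Base-emitter loop: V_Th = I_B·R_Th + V_BE + (β+1)I_B·R_E, so I_B = (3.25 − 0.7) / (1.86 + 251×0.22) = 0.0447 mA.
I_C = β·I_B = 250×0.0447 = 11.2 mA, and I_E = (β+1)I_B = 11.2 mA.
V_CE = V_CC − I_C·R_C − I_E·R_E = 21 − 11.2×0.82 − 11.2×0.22 = 9.36 V.
V_CE = 9.36 V > 0.2 V confirms active-region operation.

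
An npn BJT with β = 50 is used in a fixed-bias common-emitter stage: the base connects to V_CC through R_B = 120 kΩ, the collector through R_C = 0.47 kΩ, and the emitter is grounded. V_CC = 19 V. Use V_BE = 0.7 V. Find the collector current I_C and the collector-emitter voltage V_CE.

I_C ≈ 7.6 mA, V_CE ≈ 15 V

Base loop: V_CC = I_B·R_B + V_BE, so I_B = (19 − 0.7)/120 kΩ = 0.152 mA.
In the active region I_C = β·I_B = 50 × 0.152 = 7.62 mA.
Collector loop: V_CE = V_CC − I_C·R_C = 19 − 7.62×0.47 = 15.4 V.
Since V_CE = 15.4 V > V_CE(sat) ≈ 0.2 V, the transistor is in the active region as assumed.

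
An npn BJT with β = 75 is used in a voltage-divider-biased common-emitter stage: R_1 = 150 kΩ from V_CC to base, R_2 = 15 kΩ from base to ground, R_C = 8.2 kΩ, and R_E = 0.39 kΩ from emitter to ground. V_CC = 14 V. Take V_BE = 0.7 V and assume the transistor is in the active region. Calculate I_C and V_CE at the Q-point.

Thevenize the base divider: V_Th = V_CC·R_2/(R_1+R_2) = 14×15/165 = 1.27 V, R_Th = R_1‖R_2 = 13.6 kΩ.
Base-emitter loop: V_Th = I_B·R_Th + V_BE + (β+1)I_B·R_E, so I_B = (1.27 − 0.7) / (13.6 + 76×0.39) = 0.0132 mA.
I_C = β·I_B = 75×0.0132 = 0.993 mA, and I_E = (β+1)I_B = 1.01 mA.
V_CE = V_CC − I_C·R_C − I_E·R_E = 14 − 0.993×8.2 − 1.01×0.39 = 5.47 V.
V_CE = 5.47 V > 0.2 V confirms active-region operation.

I_C ≈ 0.99 mA, V_CE ≈ 5.5 V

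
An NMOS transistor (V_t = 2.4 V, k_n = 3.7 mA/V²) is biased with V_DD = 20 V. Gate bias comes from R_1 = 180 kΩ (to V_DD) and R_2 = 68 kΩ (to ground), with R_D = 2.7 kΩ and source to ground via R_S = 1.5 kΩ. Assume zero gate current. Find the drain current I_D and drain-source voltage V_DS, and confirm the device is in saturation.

I_D ≈ 1.5 mA, V_DS ≈ 14 V

V_G = V_DD·R_2/(R_1+R_2) = 20×68/248 = 5.48 V.
Assume saturation: I_D = (k_n/2)(V_GS − V_t)² with V_GS = V_G − I_D·R_S = 5.48 − 1.5·I_D.
Substituting gives 4.16·I_D² − 18.1·I_D + 17.6 = 0, with roots I_D = 1.46 or 2.89 mA.
The root I_D = 2.89 mA gives V_GS = 1.15 V ≤ V_t, so take I_D = 1.46 mA.
Then V_GS = 3.29 V and V_DS = V_DD − I_D(R_D+R_S) = 20 − 1.46×4.2 = 13.9 V.
Saturation requires V_DS ≥ V_GS − V_t = 0.889 V; 13.9 ≥ 0.889 ✓.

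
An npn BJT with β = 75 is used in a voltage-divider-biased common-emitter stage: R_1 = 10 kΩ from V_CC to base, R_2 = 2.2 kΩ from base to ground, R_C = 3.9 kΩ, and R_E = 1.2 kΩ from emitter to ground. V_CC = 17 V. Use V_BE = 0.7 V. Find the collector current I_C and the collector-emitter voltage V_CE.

Thevenize the base divider: V_Th = V_CC·R_2/(R_1+R_2) = 17×2.2/12.2 = 3.07 V, R_Th = R_1‖R_2 = 1.8 kΩ.
Base-emitter loop: V_Th = I_B·R_Th + V_BE + (β+1)I_B·R_E, so I_B = (3.07 − 0.7) / (1.8 + 76×1.2) = 0.0254 mA.
I_C = β·I_B = 75×0.0254 = 1.91 mA, and I_E = (β+1)I_B = 1.93 mA.
V_CE = V_CC − I_C·R_C − I_E·R_E = 17 − 1.91×3.9 − 1.93×1.2 = 7.24 V.
V_CE = 7.24 V > 0.2 V confirms active-region operation.

I_C ≈ 1.9 mA, V_CE ≈ 7.2 V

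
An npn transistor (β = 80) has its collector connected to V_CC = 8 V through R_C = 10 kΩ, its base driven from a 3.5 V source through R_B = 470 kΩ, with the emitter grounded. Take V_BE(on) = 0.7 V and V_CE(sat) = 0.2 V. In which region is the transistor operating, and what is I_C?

Assume active. Base-emitter loop: I_B = (V_BB − V_BE)/R_B = (3.5 − 0.7)/470 = 0.00596 mA.
I_C = β·I_B = 80×0.00596 = 0.477 mA.
V_CE = V_CC − I_C·R_C = 8 − 0.477×10 = 3.23 V > V_CE(sat), so the active-region assumption holds.

active; I_C ≈ 0.48 mA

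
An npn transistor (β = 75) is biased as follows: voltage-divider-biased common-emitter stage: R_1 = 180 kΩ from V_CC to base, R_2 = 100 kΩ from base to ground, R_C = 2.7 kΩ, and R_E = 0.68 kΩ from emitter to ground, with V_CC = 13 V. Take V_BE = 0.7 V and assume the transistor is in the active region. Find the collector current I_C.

Thevenize the base divider: V_Th = V_CC·R_2/(R_1+R_2) = 13×100/280 = 4.64 V, R_Th = R_1‖R_2 = 64.3 kΩ.
Base-emitter loop: V_Th = I_B·R_Th + V_BE + (β+1)I_B·R_E, so I_B = (4.64 − 0.7) / (64.3 + 76×0.68) = 0.034 mA.
I_C = β·I_B = 75×0.034 = 2.55 mA, and I_E = (β+1)I_B = 2.58 mA.
V_CE = V_CC − I_C·R_C − I_E·R_E = 13 − 2.55×2.7 − 2.58×0.68 = 4.36 V.
V_CE = 4.36 V > 0.2 V confirms active-region operation.

I_C ≈ 2.6 mA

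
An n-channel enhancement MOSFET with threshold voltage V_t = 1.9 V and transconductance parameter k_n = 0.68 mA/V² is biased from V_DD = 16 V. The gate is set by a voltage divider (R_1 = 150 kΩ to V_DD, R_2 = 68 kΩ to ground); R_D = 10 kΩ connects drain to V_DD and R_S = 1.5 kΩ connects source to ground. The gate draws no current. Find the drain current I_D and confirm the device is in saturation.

V_G = V_DD·R_2/(R_1+R_2) = 16×68/218 = 4.99 V.
Assume saturation: I_D = (k_n/2)(V_GS − V_t)² with V_GS = V_G − I_D·R_S = 4.99 − 1.5·I_D.
Substituting gives 0.765·I_D² − 4.15·I_D + 3.25 = 0, with roots I_D = 0.948 or 4.48 mA.
The root I_D = 4.48 mA gives V_GS = -1.73 V ≤ V_t, so take I_D = 0.948 mA.
Then V_GS = 3.57 V and V_DS = V_DD − I_D(R_D+R_S) = 16 − 0.948×11.5 = 5.1 V.
Saturation requires V_DS ≥ V_GS − V_t = 1.67 V; 5.1 ≥ 1.67 ✓.

I_D ≈ 0.95 mA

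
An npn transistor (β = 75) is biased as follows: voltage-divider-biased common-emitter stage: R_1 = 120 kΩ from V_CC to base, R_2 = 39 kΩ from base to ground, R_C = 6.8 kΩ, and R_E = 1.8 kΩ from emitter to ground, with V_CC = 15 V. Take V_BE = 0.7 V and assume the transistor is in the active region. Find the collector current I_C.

Thevenize the base divider: V_Th = V_CC·R_2/(R_1+R_2) = 15×39/159 = 3.68 V, R_Th = R_1‖R_2 = 29.4 kΩ.
Base-emitter loop: V_Th = I_B·R_Th + V_BE + (β+1)I_B·R_E, so I_B = (3.68 − 0.7) / (29.4 + 76×1.8) = 0.0179 mA.
I_C = β·I_B = 75×0.0179 = 1.34 mA, and I_E = (β+1)I_B = 1.36 mA.
V_CE = V_CC − I_C·R_C − I_E·R_E = 15 − 1.34×6.8 − 1.36×1.8 = 3.41 V.
V_CE = 3.41 V > 0.2 V confirms active-region operation.

I_C ≈ 1.3 mA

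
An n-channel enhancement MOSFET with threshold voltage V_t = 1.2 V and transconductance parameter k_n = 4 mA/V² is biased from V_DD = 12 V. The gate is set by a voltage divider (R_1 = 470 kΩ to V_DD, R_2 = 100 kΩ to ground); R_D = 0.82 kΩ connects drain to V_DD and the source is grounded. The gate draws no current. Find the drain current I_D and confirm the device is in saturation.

I_D ≈ 1.6 mA

V_G = V_DD·R_2/(R_1+R_2) = 12×100/570 = 2.11 V. With the source grounded, V_GS = V_G = 2.11 V.
Assume saturation: I_D = (k_n/2)(V_GS − V_t)² = (4/2)×(2.11 − 1.2)² = 2×0.905² = 1.64 mA.
V_DS = V_DD − I_D·R_D = 12 − 1.64×0.82 = 10.7 V.
Saturation requires V_DS ≥ V_GS − V_t = 0.905 V; 10.7 ≥ 0.905 ✓.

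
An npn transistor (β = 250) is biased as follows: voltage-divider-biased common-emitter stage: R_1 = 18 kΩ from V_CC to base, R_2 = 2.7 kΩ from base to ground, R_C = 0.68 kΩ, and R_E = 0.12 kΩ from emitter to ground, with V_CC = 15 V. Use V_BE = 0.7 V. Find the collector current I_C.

Thevenize the base divider: V_Th = V_CC·R_2/(R_1+R_2) = 15×2.7/20.7 = 1.96 V, R_Th = R_1‖R_2 = 2.35 kΩ.
Base-emitter loop: V_Th = I_B·R_Th + V_BE + (β+1)I_B·R_E, so I_B = (1.96 − 0.7) / (2.35 + 251×0.12) = 0.0387 mA.
I_C = β·I_B = 250×0.0387 = 9.68 mA, and I_E = (β+1)I_B = 9.71 mA.
V_CE = V_CC − I_C·R_C − I_E·R_E = 15 − 9.68×0.68 − 9.71×0.12 = 7.26 V.
V_CE = 7.26 V > 0.2 V confirms active-region operation.

I_C ≈ 9.7 mA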